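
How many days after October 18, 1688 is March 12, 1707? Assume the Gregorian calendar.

Oct 18, 1688 → Oct 18, 1689: 365 days.
Oct 18, 1689 → Oct 18, 1690: 365 days.
Oct 18, 1690 → Oct 18, 1691: 365 days.
Oct 18, 1691 → Oct 18, 1692: 366 days (Feb 29, 1692 is in that span).
Oct 18, 1692 → Oct 18, 1693: 365 days.
Oct 18, 1693 → Oct 18, 1694: 365 days.
Oct 18, 1694 → Oct 18, 1695: 365 days.
Oct 18, 1695 → Oct 18, 1696: 366 days (Feb 29, 1696 is in that span).
Oct 18, 1696 → Oct 18, 1697: 365 days.
Oct 18, 1697 → Oct 18, 1698: 365 days.
Oct 18, 1698 → Oct 18, 1699: 365 days.
Oct 18, 1699 → Oct 18, 1700: 365 days.
Oct 18, 1700 → Oct 18, 1701: 365 days.
Oct 18, 1701 → Oct 18, 1702: 365 days.
Oct 18, 1702 → Oct 18, 1703: 365 days.
Oct 18, 1703 → Oct 18, 1704: 366 days (Feb 29, 1704 is in that span).
Oct 18, 1704 → Oct 18, 1705: 365 days.
Oct 18, 1705 → Oct 18, 1706: 365 days.
Oct 18, 1706 → Nov 18, 1706: 31 days (October has 31).
Nov 18, 1706 → Dec 18, 1706: 30 days (November has 30).
Dec 18, 1706 → Jan 18, 1707: 31 days (December has 31).
Jan 18, 1707 → Feb 18, 1707: 31 days (January has 31).
Feb 18, 1707 → Mar 12, 1707: 22 days.
Total: 6718 days.

6718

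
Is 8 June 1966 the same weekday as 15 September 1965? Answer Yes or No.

From Sep 15, 1965 to Jun 8, 1966 is 266 days.
266 mod 7 = 0, so they are the same weekday.
(Sep 15, 1965 is a Wednesday; Jun 8, 1966 is a Wednesday.)

Yes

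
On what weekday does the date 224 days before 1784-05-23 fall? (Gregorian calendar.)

Sunday

May 23, 1784 is a Sunday.
224 mod 7 = 0, so 224 days before a Sunday is Sunday − 0 = Sunday.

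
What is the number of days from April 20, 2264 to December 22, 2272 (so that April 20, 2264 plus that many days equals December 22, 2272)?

Apr 20, 2264 → Apr 20, 2265: 365 days.
Apr 20, 2265 → Apr 20, 2266: 365 days.
Apr 20, 2266 → Apr 20, 2267: 365 days.
Apr 20, 2267 → Apr 20, 2268: 366 days (Feb 29, 2268 is in that span).
Apr 20, 2268 → Apr 20, 2269: 365 days.
Apr 20, 2269 → Apr 20, 2270: 365 days.
Apr 20, 2270 → Apr 20, 2271: 365 days.
Apr 20, 2271 → Apr 20, 2272: 366 days (Feb 29, 2272 is in that span).
Apr 20, 2272 → May 20, 2272: 30 days (April has 30).
May 20, 2272 → Jun 20, 2272: 31 days (May has 31).
Jun 20, 2272 → Jul 20, 2272: 30 days (June has 30).
Jul 20, 2272 → Aug 20, 2272: 31 days (July has 31).
Aug 20, 2272 → Sep 20, 2272: 31 days (August has 31).
Sep 20, 2272 → Oct 20, 2272: 30 days (September has 30).
Oct 20, 2272 → Nov 20, 2272: 31 days (October has 31).
Nov 20, 2272 → Dec 20, 2272: 30 days (November has 30).
Dec 20, 2272 → Dec 22, 2272: 2 days.
Total: 3168 days.

3168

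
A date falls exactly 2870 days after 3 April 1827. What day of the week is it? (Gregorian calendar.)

First find the weekday of Apr 3, 1827. Doomsday rule: the anchor day for the 1800s is Friday. For year 27: 27÷12 = 2 r 3, and 3÷4 = 0, so 2+3+0 = 5.
Friday + 5 ≡ Wednesday — that's 1827's doomsday.
In April the doomsday date is Apr 4.
Apr 3 is 1 day before Apr 4; 1 mod 7 = 1, so Wednesday − 1 = Tuesday.
2870 mod 7 = 0, so 2870 days after a Tuesday is Tuesday + 0 = Tuesday.

Tuesday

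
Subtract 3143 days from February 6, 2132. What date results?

June 30, 2123

−365 (one year) → Feb 6, 2131 (2778 left).
−365 (one year) → Feb 6, 2130 (2413 left).
−365 (one year) → Feb 6, 2129 (2048 left).
−366 (one year; includes Feb 29, 2128) → Feb 6, 2128 (1682 left).
−365 (one year) → Feb 6, 2127 (1317 left).
−365 (one year) → Feb 6, 2126 (952 left).
−365 (one year) → Feb 6, 2125 (587 left).
−366 (one year; includes Feb 29, 2124) → Feb 6, 2124 (221 left).
−6 → Jan 31, 2124 (end of Jan, 31 days; 215 left).
−31 → Dec 31, 2123 (end of Dec, 31 days; 184 left).
−31 → Nov 30, 2123 (end of Nov, 30 days; 153 left).
−30 → Oct 31, 2123 (end of Oct, 31 days; 123 left).
−31 → Sep 30, 2123 (end of Sep, 30 days; 92 left).
−30 → Aug 31, 2123 (end of Aug, 31 days; 62 left).
−31 → Jul 31, 2123 (end of Jul, 31 days; 31 left).
−31 → Jun 30, 2123 (end of Jun, 30 days; 0 left).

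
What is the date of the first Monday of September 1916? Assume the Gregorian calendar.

September 4, 1916

September 1, 1916 is a Friday.
The first Monday is therefore September 4 (3 days later).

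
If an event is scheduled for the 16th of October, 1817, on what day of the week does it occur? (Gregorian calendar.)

Thursday

Doomsday rule: the anchor day for the 1800s is Friday. For year 17: 17÷12 = 1 r 5, and 5÷4 = 1, so 1+5+1 = 7.
Friday + 7 ≡ Friday — that's 1817's doomsday.
In October the doomsday date is Oct 10.
Oct 16 is 6 days after Oct 10; 6 mod 7 = 6, so Friday + 6 = Thursday.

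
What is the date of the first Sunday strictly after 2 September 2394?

Sep 2, 2394 is a Friday.
From Friday to the next Sunday is 2 days.
Sep 2, 2394 + 2 = Sep 4, 2394.

September 4, 2394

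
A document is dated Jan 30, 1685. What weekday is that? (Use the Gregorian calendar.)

Tuesday

Doomsday rule: the anchor day for the 1600s is Tuesday. For year 85: 85÷12 = 7 r 1, and 1÷4 = 0, so 7+1+0 = 8.
Tuesday + 8 ≡ Wednesday — that's 1685's doomsday.
In January the doomsday date is Jan 3 (1685 is not a leap year).
Jan 30 is 27 days after Jan 3; 27 mod 7 = 6, so Wednesday + 6 = Tuesday.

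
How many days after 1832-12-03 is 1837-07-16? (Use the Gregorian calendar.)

Dec 3, 1832 → Dec 3, 1833: 365 days.
Dec 3, 1833 → Dec 3, 1834: 365 days.
Dec 3, 1834 → Dec 3, 1835: 365 days.
Dec 3, 1835 → Dec 3, 1836: 366 days (Feb 29, 1836 is in that span).
Dec 3, 1836 → Jan 3, 1837: 31 days (December has 31).
Jan 3, 1837 → Feb 3, 1837: 31 days (January has 31).
Feb 3, 1837 → Mar 3, 1837: 28 days (February has 28).
Mar 3, 1837 → Apr 3, 1837: 31 days (March has 31).
Apr 3, 1837 → May 3, 1837: 30 days (April has 30).
May 3, 1837 → Jun 3, 1837: 31 days (May has 31).
Jun 3, 1837 → Jul 3, 1837: 30 days (June has 30).
Jul 3, 1837 → Jul 16, 1837: 13 days.
Total: 1686 days.

1686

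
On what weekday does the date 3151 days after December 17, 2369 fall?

Dec 17, 2369 is a Wednesday.
3151 mod 7 = 1, so 3151 days after a Wednesday is Wednesday + 1 = Thursday.

Thursday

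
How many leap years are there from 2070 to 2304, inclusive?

56

Multiples of 4 in [2070,2304]: 59.
Of those, multiples of 100: 3 (not leap unless ÷400).
Multiples of 400: 0.
Leap years = 59 − 3 + 0 = 56.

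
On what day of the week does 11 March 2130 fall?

Doomsday rule: the anchor day for the 2100s is Sunday. For year 30: 30÷12 = 2 r 6, and 6÷4 = 1, so 2+6+1 = 9.
Sunday + 9 ≡ Tuesday — that's 2130's doomsday.
In March the doomsday date is Mar 14.
Mar 11 is 3 days before Mar 14; 3 mod 7 = 3, so Tuesday − 3 = Saturday.

Saturday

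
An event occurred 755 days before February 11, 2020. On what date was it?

January 17, 2018

−365 (one year) → Feb 11, 2019 (390 left).
−11 → Jan 31, 2019 (end of Jan, 31 days; 379 left).
−31 → Dec 31, 2018 (end of Dec, 31 days; 348 left).
−31 → Nov 30, 2018 (end of Nov, 30 days; 317 left).
−30 → Oct 31, 2018 (end of Oct, 31 days; 287 left).
−31 → Sep 30, 2018 (end of Sep, 30 days; 256 left).
−30 → Aug 31, 2018 (end of Aug, 31 days; 226 left).
−31 → Jul 31, 2018 (end of Jul, 31 days; 195 left).
−31 → Jun 30, 2018 (end of Jun, 30 days; 164 left).
−30 → May 31, 2018 (end of May, 31 days; 134 left).
−31 → Apr 30, 2018 (end of Apr, 30 days; 103 left).
−30 → Mar 31, 2018 (end of Mar, 31 days; 73 left).
−31 → Feb 28, 2018 (end of Feb, 28 days; 42 left).
−28 → Jan 31, 2018 (end of Jan, 31 days; 14 left).
−14 → Jan 17, 2018.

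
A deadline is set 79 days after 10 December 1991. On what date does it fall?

Dec has 31 days: +22 → Jan 1, 1992 (57 left).
Jan has 31 days: +31 → Feb 1, 1992 (26 left).
+26 → Feb 27, 1992.

February 27, 1992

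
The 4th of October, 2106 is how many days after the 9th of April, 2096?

Apr 9, 2096 → Apr 9, 2097: 365 days.
Apr 9, 2097 → Apr 9, 2098: 365 days.
Apr 9, 2098 → Apr 9, 2099: 365 days.
Apr 9, 2099 → Apr 9, 2100: 365 days.
Apr 9, 2100 → Apr 9, 2101: 365 days.
Apr 9, 2101 → Apr 9, 2102: 365 days.
Apr 9, 2102 → Apr 9, 2103: 365 days.
Apr 9, 2103 → Apr 9, 2104: 366 days (Feb 29, 2104 is in that span).
Apr 9, 2104 → Apr 9, 2105: 365 days.
Apr 9, 2105 → Apr 9, 2106: 365 days.
Apr 9, 2106 → May 9, 2106: 30 days (April has 30).
May 9, 2106 → Jun 9, 2106: 31 days (May has 31).
Jun 9, 2106 → Jul 9, 2106: 30 days (June has 30).
Jul 9, 2106 → Aug 9, 2106: 31 days (July has 31).
Aug 9, 2106 → Sep 9, 2106: 31 days (August has 31).
Sep 9, 2106 → Oct 4, 2106: 25 days.
Total: 3829 days.

3829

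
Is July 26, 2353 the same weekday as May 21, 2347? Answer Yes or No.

No

From May 21, 2347 to Jul 26, 2353 is 2258 days.
2258 mod 7 = 4, so they are different weekdays.
(May 21, 2347 is a Wednesday; Jul 26, 2353 is a Sunday.)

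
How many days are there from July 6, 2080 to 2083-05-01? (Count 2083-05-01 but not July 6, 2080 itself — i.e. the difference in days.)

1029

Jul 6, 2080 → Jul 6, 2081: 365 days.
Jul 6, 2081 → Jul 6, 2082: 365 days.
Jul 6, 2082 → Aug 6, 2082: 31 days (July has 31).
Aug 6, 2082 → Sep 6, 2082: 31 days (August has 31).
Sep 6, 2082 → Oct 6, 2082: 30 days (September has 30).
Oct 6, 2082 → Nov 6, 2082: 31 days (October has 31).
Nov 6, 2082 → Dec 6, 2082: 30 days (November has 30).
Dec 6, 2082 → Jan 6, 2083: 31 days (December has 31).
Jan 6, 2083 → Feb 6, 2083: 31 days (January has 31).
Feb 6, 2083 → Mar 6, 2083: 28 days (February has 28).
Mar 6, 2083 → Apr 6, 2083: 31 days (March has 31).
Apr 6, 2083 → May 1, 2083: 25 days.
Total: 1029 days.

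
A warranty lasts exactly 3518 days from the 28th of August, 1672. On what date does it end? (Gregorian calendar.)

+365 (one year) → Aug 28, 1673 (3153 left).
+365 (one year) → Aug 28, 1674 (2788 left).
+365 (one year) → Aug 28, 1675 (2423 left).
+366 (one year; includes Feb 29, 1676) → Aug 28, 1676 (2057 left).
+365 (one year) → Aug 28, 1677 (1692 left).
+365 (one year) → Aug 28, 1678 (1327 left).
+365 (one year) → Aug 28, 1679 (962 left).
+366 (one year; includes Feb 29, 1680) → Aug 28, 1680 (596 left).
+365 (one year) → Aug 28, 1681 (231 left).
Aug has 31 days: +4 → Sep 1, 1681 (227 left).
Sep has 30 days: +30 → Oct 1, 1681 (197 left).
Oct has 31 days: +31 → Nov 1, 1681 (166 left).
Nov has 30 days: +30 → Dec 1, 1681 (136 left).
Dec has 31 days: +31 → Jan 1, 1682 (105 left).
Jan has 31 days: +31 → Feb 1, 1682 (74 left).
Feb has 28 days: +28 → Mar 1, 1682 (46 left).
Mar has 31 days: +31 → Apr 1, 1682 (15 left).
+15 → Apr 16, 1682.

April 16, 1682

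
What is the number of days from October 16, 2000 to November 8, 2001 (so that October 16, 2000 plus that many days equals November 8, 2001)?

Oct 16, 2000 → Nov 16, 2000: 31 days (October has 31).
Nov 16, 2000 → Dec 16, 2000: 30 days (November has 30).
Dec 16, 2000 → Jan 16, 2001: 31 days (December has 31).
Jan 16, 2001 → Feb 16, 2001: 31 days (January has 31).
Feb 16, 2001 → Mar 16, 2001: 28 days (February has 28).
Mar 16, 2001 → Apr 16, 2001: 31 days (March has 31).
Apr 16, 2001 → May 16, 2001: 30 days (April has 30).
May 16, 2001 → Jun 16, 2001: 31 days (May has 31).
Jun 16, 2001 → Jul 16, 2001: 30 days (June has 30).
Jul 16, 2001 → Aug 16, 2001: 31 days (July has 31).
Aug 16, 2001 → Sep 16, 2001: 31 days (August has 31).
Sep 16, 2001 → Oct 16, 2001: 30 days (September has 30).
Oct 16, 2001 → Nov 8, 2001: 23 days.
Total: 388 days.

388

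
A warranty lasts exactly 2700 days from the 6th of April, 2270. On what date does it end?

August 27, 2277

+365 (one year) → Apr 6, 2271 (2335 left).
+366 (one year; includes Feb 29, 2272) → Apr 6, 2272 (1969 left).
+365 (one year) → Apr 6, 2273 (1604 left).
+365 (one year) → Apr 6, 2274 (1239 left).
+365 (one year) → Apr 6, 2275 (874 left).
+366 (one year; includes Feb 29, 2276) → Apr 6, 2276 (508 left).
+365 (one year) → Apr 6, 2277 (143 left).
Apr has 30 days: +25 → May 1, 2277 (118 left).
May has 31 days: +31 → Jun 1, 2277 (87 left).
Jun has 30 days: +30 → Jul 1, 2277 (57 left).
Jul has 31 days: +31 → Aug 1, 2277 (26 left).
+26 → Aug 27, 2277.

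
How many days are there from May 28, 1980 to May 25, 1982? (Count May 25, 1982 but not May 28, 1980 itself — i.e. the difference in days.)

May 28, 1980 → May 28, 1981: 365 days.
May 28, 1981 → Jun 28, 1981: 31 days (May has 31).
Jun 28, 1981 → Jul 28, 1981: 30 days (June has 30).
Jul 28, 1981 → Aug 28, 1981: 31 days (July has 31).
Aug 28, 1981 → Sep 28, 1981: 31 days (August has 31).
Sep 28, 1981 → Oct 28, 1981: 30 days (September has 30).
Oct 28, 1981 → Nov 28, 1981: 31 days (October has 31).
Nov 28, 1981 → Dec 28, 1981: 30 days (November has 30).
Dec 28, 1981 → Jan 28, 1982: 31 days (December has 31).
Jan 28, 1982 → Feb 28, 1982: 31 days (January has 31).
Feb 28, 1982 → Mar 28, 1982: 28 days (February has 28).
Mar 28, 1982 → Apr 28, 1982: 31 days (March has 31).
Apr 28, 1982 → May 25, 1982: 27 days.
Total: 727 days.

727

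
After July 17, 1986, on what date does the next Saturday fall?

July 19, 1986

Jul 17, 1986 is a Thursday.
From Thursday to the next Saturday is 2 days.
Jul 17, 1986 + 2 = Jul 19, 1986.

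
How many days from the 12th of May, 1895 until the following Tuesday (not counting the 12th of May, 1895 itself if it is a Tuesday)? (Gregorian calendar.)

2

May 12, 1895 is a Sunday.
From Sunday to the next Tuesday is 2 days.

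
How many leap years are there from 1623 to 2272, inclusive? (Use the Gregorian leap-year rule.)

158

Multiples of 4 in [1623,2272]: 163.
Of those, multiples of 100: 6 (not leap unless ÷400).
Multiples of 400: 1.
Leap years = 163 − 6 + 1 = 158.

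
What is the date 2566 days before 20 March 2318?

March 11, 2311

−365 (one year) → Mar 20, 2317 (2201 left).
−365 (one year) → Mar 20, 2316 (1836 left).
−366 (one year; includes Feb 29, 2316) → Mar 20, 2315 (1470 left).
−365 (one year) → Mar 20, 2314 (1105 left).
−365 (one year) → Mar 20, 2313 (740 left).
−365 (one year) → Mar 20, 2312 (375 left).
−20 → Feb 29, 2312 (end of Feb, 29 days; 355 left).
−29 → Jan 31, 2312 (end of Jan, 31 days; 326 left).
−31 → Dec 31, 2311 (end of Dec, 31 days; 295 left).
−31 → Nov 30, 2311 (end of Nov, 30 days; 264 left).
−30 → Oct 31, 2311 (end of Oct, 31 days; 234 left).
−31 → Sep 30, 2311 (end of Sep, 30 days; 203 left).
−30 → Aug 31, 2311 (end of Aug, 31 days; 173 left).
−31 → Jul 31, 2311 (end of Jul, 31 days; 142 left).
−31 → Jun 30, 2311 (end of Jun, 30 days; 111 left).
−30 → May 31, 2311 (end of May, 31 days; 81 left).
−31 → Apr 30, 2311 (end of Apr, 30 days; 50 left).
−30 → Mar 31, 2311 (end of Mar, 31 days; 20 left).
−20 → Mar 11, 2311.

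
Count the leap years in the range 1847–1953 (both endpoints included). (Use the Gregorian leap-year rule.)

Multiples of 4 in [1847,1953]: 27.
Of those, multiples of 100: 1 (not leap unless ÷400).
Multiples of 400: 0.
Leap years = 27 − 1 + 0 = 26.

26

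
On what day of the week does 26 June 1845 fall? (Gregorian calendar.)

Thursday

Doomsday rule: the anchor day for the 1800s is Friday. For year 45: 45÷12 = 3 r 9, and 9÷4 = 2, so 3+9+2 = 14.
Friday + 14 ≡ Friday — that's 1845's doomsday.
In June the doomsday date is Jun 6.
Jun 26 is 20 days after Jun 6; 20 mod 7 = 6, so Friday + 6 = Thursday.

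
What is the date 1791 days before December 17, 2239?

January 21, 2235

−365 (one year) → Dec 17, 2238 (1426 left).
−365 (one year) → Dec 17, 2237 (1061 left).
−365 (one year) → Dec 17, 2236 (696 left).
−366 (one year; includes Feb 29, 2236) → Dec 17, 2235 (330 left).
−17 → Nov 30, 2235 (end of Nov, 30 days; 313 left).
−30 → Oct 31, 2235 (end of Oct, 31 days; 283 left).
−31 → Sep 30, 2235 (end of Sep, 30 days; 252 left).
−30 → Aug 31, 2235 (end of Aug, 31 days; 222 left).
−31 → Jul 31, 2235 (end of Jul, 31 days; 191 left).
−31 → Jun 30, 2235 (end of Jun, 30 days; 160 left).
−30 → May 31, 2235 (end of May, 31 days; 130 left).
−31 → Apr 30, 2235 (end of Apr, 30 days; 99 left).
−30 → Mar 31, 2235 (end of Mar, 31 days; 69 left).
−31 → Feb 28, 2235 (end of Feb, 28 days; 38 left).
−28 → Jan 31, 2235 (end of Jan, 31 days; 10 left).
−10 → Jan 21, 2235.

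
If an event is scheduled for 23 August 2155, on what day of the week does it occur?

Saturday

Doomsday rule: the anchor day for the 2100s is Sunday. For year 55: 55÷12 = 4 r 7, and 7÷4 = 1, so 4+7+1 = 12.
Sunday + 12 ≡ Friday — that's 2155's doomsday.
In August the doomsday date is Aug 8.
Aug 23 is 15 days after Aug 8; 15 mod 7 = 1, so Friday + 1 = Saturday.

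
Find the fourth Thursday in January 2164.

January 26, 2164

January 1, 2164 is a Sunday.
The first Thursday is therefore January 5 (4 days later).
The fourth Thursday is 5 + 3×7 = January 26.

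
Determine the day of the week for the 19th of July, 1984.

January 1, 1984 is a Sunday.
Jan 1, 1984 → Feb 1, 1984: 31 days (January has 31).
Feb 1, 1984 → Mar 1, 1984: 29 days (February has 29).
Mar 1, 1984 → Apr 1, 1984: 31 days (March has 31).
Apr 1, 1984 → May 1, 1984: 30 days (April has 30).
May 1, 1984 → Jun 1, 1984: 31 days (May has 31).
Jun 1, 1984 → Jul 1, 1984: 30 days (June has 30).
Jul 1, 1984 → Jul 19, 1984: 18 days.
Total: 200 days.
200 mod 7 = 4, so Sunday + 4 = Thursday.

Thursday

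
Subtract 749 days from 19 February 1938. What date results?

−365 (one year) → Feb 19, 1937 (384 left).
−19 → Jan 31, 1937 (end of Jan, 31 days; 365 left).
−31 → Dec 31, 1936 (end of Dec, 31 days; 334 left).
−31 → Nov 30, 1936 (end of Nov, 30 days; 303 left).
−30 → Oct 31, 1936 (end of Oct, 31 days; 273 left).
−31 → Sep 30, 1936 (end of Sep, 30 days; 242 left).
−30 → Aug 31, 1936 (end of Aug, 31 days; 212 left).
−31 → Jul 31, 1936 (end of Jul, 31 days; 181 left).
−31 → Jun 30, 1936 (end of Jun, 30 days; 150 left).
−30 → May 31, 1936 (end of May, 31 days; 120 left).
−31 → Apr 30, 1936 (end of Apr, 30 days; 89 left).
−30 → Mar 31, 1936 (end of Mar, 31 days; 59 left).
−31 → Feb 29, 1936 (end of Feb, 29 days; 28 left).
−28 → Feb 1, 1936.

February 1, 1936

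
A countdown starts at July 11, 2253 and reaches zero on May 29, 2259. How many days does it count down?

Jul 11, 2253 → Jul 11, 2254: 365 days.
Jul 11, 2254 → Jul 11, 2255: 365 days.
Jul 11, 2255 → Jul 11, 2256: 366 days (Feb 29, 2256 is in that span).
Jul 11, 2256 → Jul 11, 2257: 365 days.
Jul 11, 2257 → Jul 11, 2258: 365 days.
Jul 11, 2258 → Aug 11, 2258: 31 days (July has 31).
Aug 11, 2258 → Sep 11, 2258: 31 days (August has 31).
Sep 11, 2258 → Oct 11, 2258: 30 days (September has 30).
Oct 11, 2258 → Nov 11, 2258: 31 days (October has 31).
Nov 11, 2258 → Dec 11, 2258: 30 days (November has 30).
Dec 11, 2258 → Jan 11, 2259: 31 days (December has 31).
Jan 11, 2259 → Feb 11, 2259: 31 days (January has 31).
Feb 11, 2259 → Mar 11, 2259: 28 days (February has 28).
Mar 11, 2259 → Apr 11, 2259: 31 days (March has 31).
Apr 11, 2259 → May 11, 2259: 30 days (April has 30).
May 11, 2259 → May 29, 2259: 18 days.
Total: 2148 days.

2148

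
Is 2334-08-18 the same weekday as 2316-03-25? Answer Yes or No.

Yes

From Mar 25, 2316 to Aug 18, 2334 is 6720 days.
6720 mod 7 = 0, so they are the same weekday.
(Mar 25, 2316 is a Saturday; Aug 18, 2334 is a Saturday.)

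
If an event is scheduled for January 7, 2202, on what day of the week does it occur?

Thursday

Doomsday rule: the anchor day for the 2200s is Friday. For year 02: 2÷12 = 0 r 2, and 2÷4 = 0, so 0+2+0 = 2.
Friday + 2 ≡ Sunday — that's 2202's doomsday.
In January the doomsday date is Jan 3 (2202 is not a leap year).
Jan 7 is 4 days after Jan 3; 4 mod 7 = 4, so Sunday + 4 = Thursday.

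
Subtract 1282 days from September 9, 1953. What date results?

−365 (one year) → Sep 9, 1952 (917 left).
−366 (one year; includes Feb 29, 1952) → Sep 9, 1951 (551 left).
−365 (one year) → Sep 9, 1950 (186 left).
−9 → Aug 31, 1950 (end of Aug, 31 days; 177 left).
−31 → Jul 31, 1950 (end of Jul, 31 days; 146 left).
−31 → Jun 30, 1950 (end of Jun, 30 days; 115 left).
−30 → May 31, 1950 (end of May, 31 days; 85 left).
−31 → Apr 30, 1950 (end of Apr, 30 days; 54 left).
−30 → Mar 31, 1950 (end of Mar, 31 days; 24 left).
−24 → Mar 7, 1950.

March 7, 1950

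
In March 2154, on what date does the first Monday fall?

March 1, 2154 is a Friday.
The first Monday is therefore March 4 (3 days later).

March 4, 2154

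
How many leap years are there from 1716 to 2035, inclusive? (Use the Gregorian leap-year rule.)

78

Multiples of 4 in [1716,2035]: 80.
Of those, multiples of 100: 3 (not leap unless ÷400).
Multiples of 400: 1.
Leap years = 80 − 3 + 1 = 78.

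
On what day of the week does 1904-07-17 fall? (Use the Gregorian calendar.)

Doomsday rule: the anchor day for the 1900s is Wednesday. For year 04: 4÷12 = 0 r 4, and 4÷4 = 1, so 0+4+1 = 5.
Wednesday + 5 ≡ Monday — that's 1904's doomsday.
In July the doomsday date is Jul 11.
Jul 17 is 6 days after Jul 11; 6 mod 7 = 6, so Monday + 6 = Sunday.

Sunday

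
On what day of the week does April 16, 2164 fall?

Doomsday rule: the anchor day for the 2100s is Sunday. For year 64: 64÷12 = 5 r 4, and 4÷4 = 1, so 5+4+1 = 10.
Sunday + 10 ≡ Wednesday — that's 2164's doomsday.
In April the doomsday date is Apr 4.
Apr 16 is 12 days after Apr 4; 12 mod 7 = 5, so Wednesday + 5 = Monday.

Monday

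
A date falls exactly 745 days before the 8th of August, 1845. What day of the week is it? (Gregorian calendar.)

Tuesday

Aug 8, 1845 is a Friday.
745 mod 7 = 3, so 745 days before a Friday is Friday − 3 = Tuesday.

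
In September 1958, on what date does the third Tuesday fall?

September 16, 1958

September 1, 1958 is a Monday.
The first Tuesday is therefore September 2 (1 days later).
The third Tuesday is 2 + 2×7 = September 16.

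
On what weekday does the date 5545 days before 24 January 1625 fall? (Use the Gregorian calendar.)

Jan 24, 1625 is a Friday.
5545 mod 7 = 1, so 5545 days before a Friday is Friday − 1 = Thursday.

Thursday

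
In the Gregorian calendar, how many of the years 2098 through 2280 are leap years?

Multiples of 4 in [2098,2280]: 46.
Of those, multiples of 100: 2 (not leap unless ÷400).
Multiples of 400: 0.
Leap years = 46 − 2 + 0 = 44.

44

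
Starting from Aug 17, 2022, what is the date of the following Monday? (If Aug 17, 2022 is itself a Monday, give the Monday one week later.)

August 22, 2022

Aug 17, 2022 is a Wednesday.
From Wednesday to the next Monday is 5 days.
Aug 17, 2022 + 5 = Aug 22, 2022.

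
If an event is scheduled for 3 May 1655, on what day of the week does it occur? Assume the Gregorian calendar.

Doomsday rule: the anchor day for the 1600s is Tuesday. For year 55: 55÷12 = 4 r 7, and 7÷4 = 1, so 4+7+1 = 12.
Tuesday + 12 ≡ Sunday — that's 1655's doomsday.
In May the doomsday date is May 9.
May 3 is 6 days before May 9; 6 mod 7 = 6, so Sunday − 6 = Monday.

Monday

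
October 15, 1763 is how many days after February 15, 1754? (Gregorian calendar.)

Feb 15, 1754 → Feb 15, 1755: 365 days.
Feb 15, 1755 → Feb 15, 1756: 365 days.
Feb 15, 1756 → Feb 15, 1757: 366 days (Feb 29, 1756 is in that span).
Feb 15, 1757 → Feb 15, 1758: 365 days.
Feb 15, 1758 → Feb 15, 1759: 365 days.
Feb 15, 1759 → Feb 15, 1760: 365 days.
Feb 15, 1760 → Feb 15, 1761: 366 days (Feb 29, 1760 is in that span).
Feb 15, 1761 → Feb 15, 1762: 365 days.
Feb 15, 1762 → Feb 15, 1763: 365 days.
Feb 15, 1763 → Mar 15, 1763: 28 days (February has 28).
Mar 15, 1763 → Apr 15, 1763: 31 days (March has 31).
Apr 15, 1763 → May 15, 1763: 30 days (April has 30).
May 15, 1763 → Jun 15, 1763: 31 days (May has 31).
Jun 15, 1763 → Jul 15, 1763: 30 days (June has 30).
Jul 15, 1763 → Aug 15, 1763: 31 days (July has 31).
Aug 15, 1763 → Sep 15, 1763: 31 days (August has 31).
Sep 15, 1763 → Oct 15, 1763: 30 days.
Total: 3529 days.

3529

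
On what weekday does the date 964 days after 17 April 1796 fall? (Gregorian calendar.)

First find the weekday of Apr 17, 1796. Doomsday rule: the anchor day for the 1700s is Sunday. For year 96: 96÷12 = 8 r 0, and 0÷4 = 0, so 8+0+0 = 8.
Sunday + 8 ≡ Monday — that's 1796's doomsday.
In April the doomsday date is Apr 4.
Apr 17 is 13 days after Apr 4; 13 mod 7 = 6, so Monday + 6 = Sunday.
964 mod 7 = 5, so 964 days after a Sunday is Sunday + 5 = Friday.

Friday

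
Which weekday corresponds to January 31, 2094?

Doomsday rule: the anchor day for the 2000s is Tuesday. For year 94: 94÷12 = 7 r 10, and 10÷4 = 2, so 7+10+2 = 19.
Tuesday + 19 ≡ Sunday — that's 2094's doomsday.
In January the doomsday date is Jan 3 (2094 is not a leap year).
Jan 31 is 28 days after Jan 3; 28 mod 7 = 0, so Sunday + 0 = Sunday.

Sunday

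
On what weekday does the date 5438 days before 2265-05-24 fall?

Thursday

May 24, 2265 is a Wednesday.
5438 mod 7 = 6, so 5438 days before a Wednesday is Wednesday − 6 = Thursday.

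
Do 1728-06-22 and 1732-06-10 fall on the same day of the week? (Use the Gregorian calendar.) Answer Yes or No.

From Jun 22, 1728 to Jun 10, 1732 is 1449 days.
1449 mod 7 = 0, so they are the same weekday.
(Jun 22, 1728 is a Tuesday; Jun 10, 1732 is a Tuesday.)

Yes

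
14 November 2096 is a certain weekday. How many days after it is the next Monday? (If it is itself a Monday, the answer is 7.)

Nov 14, 2096 is a Wednesday.
From Wednesday to the next Monday is 5 days.

5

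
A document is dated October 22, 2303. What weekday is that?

Thursday

Doomsday rule: the anchor day for the 2300s is Wednesday. For year 03: 3÷12 = 0 r 3, and 3÷4 = 0, so 0+3+0 = 3.
Wednesday + 3 ≡ Saturday — that's 2303's doomsday.
In October the doomsday date is Oct 10.
Oct 22 is 12 days after Oct 10; 12 mod 7 = 5, so Saturday + 5 = Thursday.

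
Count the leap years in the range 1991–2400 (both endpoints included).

100

Multiples of 4 in [1991,2400]: 103.
Of those, multiples of 100: 5 (not leap unless ÷400).
Multiples of 400: 2.
Leap years = 103 − 5 + 2 = 100.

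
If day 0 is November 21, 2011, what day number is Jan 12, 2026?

5166

Nov 21, 2011 → Nov 21, 2012: 366 days (Feb 29, 2012 is in that span).
Nov 21, 2012 → Nov 21, 2013: 365 days.
Nov 21, 2013 → Nov 21, 2014: 365 days.
Nov 21, 2014 → Nov 21, 2015: 365 days.
Nov 21, 2015 → Nov 21, 2016: 366 days (Feb 29, 2016 is in that span).
Nov 21, 2016 → Nov 21, 2017: 365 days.
Nov 21, 2017 → Nov 21, 2018: 365 days.
Nov 21, 2018 → Nov 21, 2019: 365 days.
Nov 21, 2019 → Nov 21, 2020: 366 days (Feb 29, 2020 is in that span).
Nov 21, 2020 → Nov 21, 2021: 365 days.
Nov 21, 2021 → Nov 21, 2022: 365 days.
Nov 21, 2022 → Nov 21, 2023: 365 days.
Nov 21, 2023 → Nov 21, 2024: 366 days (Feb 29, 2024 is in that span).
Nov 21, 2024 → Nov 21, 2025: 365 days.
Nov 21, 2025 → Dec 21, 2025: 30 days (November has 30).
Dec 21, 2025 → Jan 12, 2026: 22 days.
Total: 5166 days.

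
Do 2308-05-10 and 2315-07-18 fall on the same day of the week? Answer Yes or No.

Yes

From May 10, 2308 to Jul 18, 2315 is 2625 days.
2625 mod 7 = 0, so they are the same weekday.
(May 10, 2308 is a Sunday; Jul 18, 2315 is a Sunday.)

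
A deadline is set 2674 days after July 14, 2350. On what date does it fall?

+365 (one year) → Jul 14, 2351 (2309 left).
+366 (one year; includes Feb 29, 2352) → Jul 14, 2352 (1943 left).
+365 (one year) → Jul 14, 2353 (1578 left).
+365 (one year) → Jul 14, 2354 (1213 left).
+365 (one year) → Jul 14, 2355 (848 left).
+366 (one year; includes Feb 29, 2356) → Jul 14, 2356 (482 left).
+365 (one year) → Jul 14, 2357 (117 left).
Jul has 31 days: +18 → Aug 1, 2357 (99 left).
Aug has 31 days: +31 → Sep 1, 2357 (68 left).
Sep has 30 days: +30 → Oct 1, 2357 (38 left).
Oct has 31 days: +31 → Nov 1, 2357 (7 left).
+7 → Nov 8, 2357.

November 8, 2357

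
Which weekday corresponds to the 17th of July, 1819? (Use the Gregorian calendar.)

Doomsday rule: the anchor day for the 1800s is Friday. For year 19: 19÷12 = 1 r 7, and 7÷4 = 1, so 1+7+1 = 9.
Friday + 9 ≡ Sunday — that's 1819's doomsday.
In July the doomsday date is Jul 11.
Jul 17 is 6 days after Jul 11; 6 mod 7 = 6, so Sunday + 6 = Saturday.

Saturday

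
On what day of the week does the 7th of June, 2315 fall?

Doomsday rule: the anchor day for the 2300s is Wednesday. For year 15: 15÷12 = 1 r 3, and 3÷4 = 0, so 1+3+0 = 4.
Wednesday + 4 ≡ Sunday — that's 2315's doomsday.
In June the doomsday date is Jun 6.
Jun 7 is 1 day after Jun 6; 1 mod 7 = 1, so Sunday + 1 = Monday.

Monday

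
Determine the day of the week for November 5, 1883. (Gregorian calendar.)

Monday

Doomsday rule: the anchor day for the 1800s is Friday. For year 83: 83÷12 = 6 r 11, and 11÷4 = 2, so 6+11+2 = 19.
Friday + 19 ≡ Wednesday — that's 1883's doomsday.
In November the doomsday date is Nov 7.
Nov 5 is 2 days before Nov 7; 2 mod 7 = 2, so Wednesday − 2 = Monday.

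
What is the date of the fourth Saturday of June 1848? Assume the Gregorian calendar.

June 24, 1848

June 1, 1848 is a Thursday.
The first Saturday is therefore June 3 (2 days later).
The fourth Saturday is 3 + 3×7 = June 24.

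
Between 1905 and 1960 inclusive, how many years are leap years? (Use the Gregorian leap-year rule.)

14

Multiples of 4 in [1905,1960]: 14.
Of those, multiples of 100: 0 (not leap unless ÷400).
Multiples of 400: 0.
Leap years = 14 − 0 + 0 = 14.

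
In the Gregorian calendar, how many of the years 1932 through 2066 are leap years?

Multiples of 4 in [1932,2066]: 34.
Of those, multiples of 100: 1 (not leap unless ÷400).
Multiples of 400: 1.
Leap years = 34 − 1 + 1 = 34.

34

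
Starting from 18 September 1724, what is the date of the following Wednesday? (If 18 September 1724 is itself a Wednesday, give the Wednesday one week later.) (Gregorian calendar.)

September 20, 1724

Sep 18, 1724 is a Monday.
From Monday to the next Wednesday is 2 days.
Sep 18, 1724 + 2 = Sep 20, 1724.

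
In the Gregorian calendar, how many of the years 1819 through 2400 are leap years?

142

Multiples of 4 in [1819,2400]: 146.
Of those, multiples of 100: 6 (not leap unless ÷400).
Multiples of 400: 2.
Leap years = 146 − 6 + 2 = 142.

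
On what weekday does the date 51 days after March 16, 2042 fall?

Mar 16, 2042 is a Sunday.
51 mod 7 = 2, so 51 days after a Sunday is Sunday + 2 = Tuesday.

Tuesday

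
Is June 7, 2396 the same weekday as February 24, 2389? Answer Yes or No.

From Feb 24, 2389 to Jun 7, 2396 is 2660 days.
2660 mod 7 = 0, so they are the same weekday.
(Feb 24, 2389 is a Friday; Jun 7, 2396 is a Friday.)

Yes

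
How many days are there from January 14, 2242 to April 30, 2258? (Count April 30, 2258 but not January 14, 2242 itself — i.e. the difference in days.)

Jan 14, 2242 → Jan 14, 2243: 365 days.
Jan 14, 2243 → Jan 14, 2244: 365 days.
Jan 14, 2244 → Jan 14, 2245: 366 days (Feb 29, 2244 is in that span).
Jan 14, 2245 → Jan 14, 2246: 365 days.
Jan 14, 2246 → Jan 14, 2247: 365 days.
Jan 14, 2247 → Jan 14, 2248: 365 days.
Jan 14, 2248 → Jan 14, 2249: 366 days (Feb 29, 2248 is in that span).
Jan 14, 2249 → Jan 14, 2250: 365 days.
Jan 14, 2250 → Jan 14, 2251: 365 days.
Jan 14, 2251 → Jan 14, 2252: 365 days.
Jan 14, 2252 → Jan 14, 2253: 366 days (Feb 29, 2252 is in that span).
Jan 14, 2253 → Jan 14, 2254: 365 days.
Jan 14, 2254 → Jan 14, 2255: 365 days.
Jan 14, 2255 → Jan 14, 2256: 365 days.
Jan 14, 2256 → Jan 14, 2257: 366 days (Feb 29, 2256 is in that span).
Jan 14, 2257 → Jan 14, 2258: 365 days.
Jan 14, 2258 → Feb 14, 2258: 31 days (January has 31).
Feb 14, 2258 → Mar 14, 2258: 28 days (February has 28).
Mar 14, 2258 → Apr 14, 2258: 31 days (March has 31).
Apr 14, 2258 → Apr 30, 2258: 16 days.
Total: 5950 days.

5950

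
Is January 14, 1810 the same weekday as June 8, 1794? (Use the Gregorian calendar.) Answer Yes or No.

From Jun 8, 1794 to Jan 14, 1810 is 5698 days.
5698 mod 7 = 0, so they are the same weekday.
(Jun 8, 1794 is a Sunday; Jan 14, 1810 is a Sunday.)

Yes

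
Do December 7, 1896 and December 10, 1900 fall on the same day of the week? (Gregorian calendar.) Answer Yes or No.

Yes

From Dec 7, 1896 to Dec 10, 1900 is 1463 days.
1463 mod 7 = 0, so they are the same weekday.
(Dec 7, 1896 is a Monday; Dec 10, 1900 is a Monday.)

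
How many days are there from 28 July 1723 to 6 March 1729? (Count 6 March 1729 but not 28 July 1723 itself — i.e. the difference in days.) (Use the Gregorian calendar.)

Jul 28, 1723 → Jul 28, 1724: 366 days (Feb 29, 1724 is in that span).
Jul 28, 1724 → Jul 28, 1725: 365 days.
Jul 28, 1725 → Jul 28, 1726: 365 days.
Jul 28, 1726 → Jul 28, 1727: 365 days.
Jul 28, 1727 → Jul 28, 1728: 366 days (Feb 29, 1728 is in that span).
Jul 28, 1728 → Aug 28, 1728: 31 days (July has 31).
Aug 28, 1728 → Sep 28, 1728: 31 days (August has 31).
Sep 28, 1728 → Oct 28, 1728: 30 days (September has 30).
Oct 28, 1728 → Nov 28, 1728: 31 days (October has 31).
Nov 28, 1728 → Dec 28, 1728: 30 days (November has 30).
Dec 28, 1728 → Jan 28, 1729: 31 days (December has 31).
Jan 28, 1729 → Feb 28, 1729: 31 days (January has 31).
Feb 28, 1729 → Mar 6, 1729: 6 days.
Total: 2048 days.

2048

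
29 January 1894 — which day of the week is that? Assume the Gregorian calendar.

Monday

Doomsday rule: the anchor day for the 1800s is Friday. For year 94: 94÷12 = 7 r 10, and 10÷4 = 2, so 7+10+2 = 19.
Friday + 19 ≡ Wednesday — that's 1894's doomsday.
In January the doomsday date is Jan 3 (1894 is not a leap year).
Jan 29 is 26 days after Jan 3; 26 mod 7 = 5, so Wednesday + 5 = Monday.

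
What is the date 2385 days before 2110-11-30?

−365 (one year) → Nov 30, 2109 (2020 left).
−365 (one year) → Nov 30, 2108 (1655 left).
−366 (one year; includes Feb 29, 2108) → Nov 30, 2107 (1289 left).
−365 (one year) → Nov 30, 2106 (924 left).
−365 (one year) → Nov 30, 2105 (559 left).
−365 (one year) → Nov 30, 2104 (194 left).
−30 → Oct 31, 2104 (end of Oct, 31 days; 164 left).
−31 → Sep 30, 2104 (end of Sep, 30 days; 133 left).
−30 → Aug 31, 2104 (end of Aug, 31 days; 103 left).
−31 → Jul 31, 2104 (end of Jul, 31 days; 72 left).
−31 → Jun 30, 2104 (end of Jun, 30 days; 41 left).
−30 → May 31, 2104 (end of May, 31 days; 11 left).
−11 → May 20, 2104.

May 20, 2104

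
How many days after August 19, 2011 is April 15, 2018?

2431

Aug 19, 2011 → Aug 19, 2012: 366 days (Feb 29, 2012 is in that span).
Aug 19, 2012 → Aug 19, 2013: 365 days.
Aug 19, 2013 → Aug 19, 2014: 365 days.
Aug 19, 2014 → Aug 19, 2015: 365 days.
Aug 19, 2015 → Aug 19, 2016: 366 days (Feb 29, 2016 is in that span).
Aug 19, 2016 → Aug 19, 2017: 365 days.
Aug 19, 2017 → Sep 19, 2017: 31 days (August has 31).
Sep 19, 2017 → Oct 19, 2017: 30 days (September has 30).
Oct 19, 2017 → Nov 19, 2017: 31 days (October has 31).
Nov 19, 2017 → Dec 19, 2017: 30 days (November has 30).
Dec 19, 2017 → Jan 19, 2018: 31 days (December has 31).
Jan 19, 2018 → Feb 19, 2018: 31 days (January has 31).
Feb 19, 2018 → Mar 19, 2018: 28 days (February has 28).
Mar 19, 2018 → Apr 15, 2018: 27 days.
Total: 2431 days.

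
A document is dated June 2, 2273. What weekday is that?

Doomsday rule: the anchor day for the 2200s is Friday. For year 73: 73÷12 = 6 r 1, and 1÷4 = 0, so 6+1+0 = 7.
Friday + 7 ≡ Friday — that's 2273's doomsday.
In June the doomsday date is Jun 6.
Jun 2 is 4 days before Jun 6; 4 mod 7 = 4, so Friday − 4 = Monday.

Monday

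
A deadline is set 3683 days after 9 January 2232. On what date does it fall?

February 8, 2242

+366 (one year; includes Feb 29, 2232) → Jan 9, 2233 (3317 left).
+365 (one year) → Jan 9, 2234 (2952 left).
+365 (one year) → Jan 9, 2235 (2587 left).
+365 (one year) → Jan 9, 2236 (2222 left).
+366 (one year; includes Feb 29, 2236) → Jan 9, 2237 (1856 left).
+365 (one year) → Jan 9, 2238 (1491 left).
+365 (one year) → Jan 9, 2239 (1126 left).
+365 (one year) → Jan 9, 2240 (761 left).
+366 (one year; includes Feb 29, 2240) → Jan 9, 2241 (395 left).
Jan has 31 days: +23 → Feb 1, 2241 (372 left).
Feb has 28 days: +28 → Mar 1, 2241 (344 left).
Mar has 31 days: +31 → Apr 1, 2241 (313 left).
Apr has 30 days: +30 → May 1, 2241 (283 left).
May has 31 days: +31 → Jun 1, 2241 (252 left).
Jun has 30 days: +30 → Jul 1, 2241 (222 left).
Jul has 31 days: +31 → Aug 1, 2241 (191 left).
Aug has 31 days: +31 → Sep 1, 2241 (160 left).
Sep has 30 days: +30 → Oct 1, 2241 (130 left).
Oct has 31 days: +31 → Nov 1, 2241 (99 left).
Nov has 30 days: +30 → Dec 1, 2241 (69 left).
Dec has 31 days: +31 → Jan 1, 2242 (38 left).
Jan has 31 days: +31 → Feb 1, 2242 (7 left).
+7 → Feb 8, 2242.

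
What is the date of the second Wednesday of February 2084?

February 1, 2084 is a Tuesday.
The first Wednesday is therefore February 2 (1 days later).
The second Wednesday is 2 + 1×7 = February 9.

February 9, 2084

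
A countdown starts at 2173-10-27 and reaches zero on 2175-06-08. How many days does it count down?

Oct 27, 2173 → Oct 27, 2174: 365 days.
Oct 27, 2174 → Nov 27, 2174: 31 days (October has 31).
Nov 27, 2174 → Dec 27, 2174: 30 days (November has 30).
Dec 27, 2174 → Jan 27, 2175: 31 days (December has 31).
Jan 27, 2175 → Feb 27, 2175: 31 days (January has 31).
Feb 27, 2175 → Mar 27, 2175: 28 days (February has 28).
Mar 27, 2175 → Apr 27, 2175: 31 days (March has 31).
Apr 27, 2175 → May 27, 2175: 30 days (April has 30).
May 27, 2175 → Jun 8, 2175: 12 days.
Total: 589 days.

589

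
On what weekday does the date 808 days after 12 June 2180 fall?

Thursday

First find the weekday of Jun 12, 2180. Doomsday rule: the anchor day for the 2100s is Sunday. For year 80: 80÷12 = 6 r 8, and 8÷4 = 2, so 6+8+2 = 16.
Sunday + 16 ≡ Tuesday — that's 2180's doomsday.
In June the doomsday date is Jun 6.
Jun 12 is 6 days after Jun 6; 6 mod 7 = 6, so Tuesday + 6 = Monday.
808 mod 7 = 3, so 808 days after a Monday is Monday + 3 = Thursday.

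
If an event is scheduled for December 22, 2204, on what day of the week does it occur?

Doomsday rule: the anchor day for the 2200s is Friday. For year 04: 4÷12 = 0 r 4, and 4÷4 = 1, so 0+4+1 = 5.
Friday + 5 ≡ Wednesday — that's 2204's doomsday.
In December the doomsday date is Dec 12.
Dec 22 is 10 days after Dec 12; 10 mod 7 = 3, so Wednesday + 3 = Saturday.

Saturday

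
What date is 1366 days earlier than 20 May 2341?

August 23, 2337

−365 (one year) → May 20, 2340 (1001 left).
−366 (one year; includes Feb 29, 2340) → May 20, 2339 (635 left).
−365 (one year) → May 20, 2338 (270 left).
−20 → Apr 30, 2338 (end of Apr, 30 days; 250 left).
−30 → Mar 31, 2338 (end of Mar, 31 days; 220 left).
−31 → Feb 28, 2338 (end of Feb, 28 days; 189 left).
−28 → Jan 31, 2338 (end of Jan, 31 days; 161 left).
−31 → Dec 31, 2337 (end of Dec, 31 days; 130 left).
−31 → Nov 30, 2337 (end of Nov, 30 days; 99 left).
−30 → Oct 31, 2337 (end of Oct, 31 days; 69 left).
−31 → Sep 30, 2337 (end of Sep, 30 days; 38 left).
−30 → Aug 31, 2337 (end of Aug, 31 days; 8 left).
−8 → Aug 23, 2337.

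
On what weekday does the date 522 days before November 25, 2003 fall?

Friday

Nov 25, 2003 is a Tuesday.
522 mod 7 = 4, so 522 days before a Tuesday is Tuesday − 4 = Friday.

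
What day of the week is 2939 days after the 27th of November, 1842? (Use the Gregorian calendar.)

Saturday

Nov 27, 1842 is a Sunday.
2939 mod 7 = 6, so 2939 days after a Sunday is Sunday + 6 = Saturday.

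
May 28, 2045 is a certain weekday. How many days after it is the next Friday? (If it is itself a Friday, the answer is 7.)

May 28, 2045 is a Sunday.
From Sunday to the next Friday is 5 days.

5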